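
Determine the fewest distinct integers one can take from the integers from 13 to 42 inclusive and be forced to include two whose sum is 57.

Group the elements by complementary pair {x, 57−x}: {15,42}, {16,41}, {17,40}, …, giving 14 two-element pairs and 2 integers whose partner 57−x falls outside [13,42].
Treating each of those 16 groups as a pigeonhole, one can pick one integer per group — 16 integers — with no two summing to 57.
The 17th integer lands in an occupied pair, forcing a sum of 57.

17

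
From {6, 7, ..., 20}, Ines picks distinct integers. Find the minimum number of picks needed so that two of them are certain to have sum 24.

Two chosen integers sum to 24 exactly when both halves of some pair {x, 24−x} with 6 ≤ x ≤ 24−x ≤ 18 are chosen — 6 such pairs.
The remaining 3 elements (those with no distinct partner in range) can never complete a 24-sum, so the worst case takes all of them and one from each pair: 3 + 6 = 9.
By the pigeonhole principle, the 10th integer has to be the second member of some pair, so 9 + 1 = 10.

10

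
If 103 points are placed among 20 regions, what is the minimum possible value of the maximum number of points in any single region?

6

The 20 regions are the holes and the 103 points are the pigeons.
If every region held at most 5 points, the total would be at most 20 × 5 = 100, which is less than 103.
So some region holds at least ⌈103/20⌉ = 6 points.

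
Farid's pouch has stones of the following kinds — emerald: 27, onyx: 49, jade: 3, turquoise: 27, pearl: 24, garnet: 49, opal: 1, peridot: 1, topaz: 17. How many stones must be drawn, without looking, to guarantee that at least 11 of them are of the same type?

Pigeonhole: the 9 types are the holes; the stones drawn are the pigeons.
To avoid 11 of any one type, the worst case takes at most 10 of each type, or every stone of a type that has fewer than 10.
That gives 10 + 10 + 3 + 10 + 10 + 10 + 1 + 1 + 10 = 65 stones with no type reaching 11.
The next stone forces some type to 11, so 65 + 1 = 66.

66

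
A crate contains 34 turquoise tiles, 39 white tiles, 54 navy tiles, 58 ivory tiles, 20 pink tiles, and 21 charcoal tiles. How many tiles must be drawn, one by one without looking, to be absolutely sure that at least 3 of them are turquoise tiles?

In the worst case for collecting turquoise tiles, every non-turquoise tile comes out first.
There are 39 + 54 + 58 + 20 + 21 = 192 non-turquoise tiles altogether.
After those, each further tile must be turquoise, so 192 + 3 = 195 draws guarantee 3 turquoise tiles.

195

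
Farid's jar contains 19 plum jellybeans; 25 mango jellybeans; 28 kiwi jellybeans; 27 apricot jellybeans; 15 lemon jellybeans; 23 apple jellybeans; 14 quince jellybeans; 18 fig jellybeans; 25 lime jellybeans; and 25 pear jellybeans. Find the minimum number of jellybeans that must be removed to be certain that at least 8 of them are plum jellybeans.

208

In the worst case for collecting plum jellybeans, every non-plum jellybean comes out first.
There are 25 + 28 + 27 + 15 + 23 + 14 + 18 + 25 + 25 = 200 non-plum jellybeans altogether.
After those, each further jellybean must be plum, so 200 + 8 = 208 draws guarantee 8 plum jellybeans.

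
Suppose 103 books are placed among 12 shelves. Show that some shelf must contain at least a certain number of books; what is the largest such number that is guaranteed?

The 12 shelves are the holes and the 103 books are the pigeons.
If every shelf held at most 8 books, the total would be at most 12 × 8 = 96, which is less than 103.
So some shelf holds at least ⌈103/12⌉ = 9 books.

9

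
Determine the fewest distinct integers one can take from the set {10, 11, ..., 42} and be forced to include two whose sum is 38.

Group the elements by complementary pair {x, 38−x}: {10,28}, {11,27}, {12,26}, …, giving 9 two-element pairs, the single value 19 (it cannot pair with itself since the integers are distinct), and 14 integers whose partner 38−x falls outside [10,42].
Treating each of those 24 groups as a pigeonhole, one can pick one integer per group — 24 integers — with no two summing to 38.
The 25th integer lands in an occupied pair, forcing a sum of 38.

25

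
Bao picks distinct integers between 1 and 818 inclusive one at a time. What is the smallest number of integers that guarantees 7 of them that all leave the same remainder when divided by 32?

By pigeonhole, the 32 residue classes mod 32 are the pigeonholes.
With 192 integers one could put 6 in each residue class and have no class reach 7.
The 193rd integer pushes some class to 7, so 32·6 + 1 = 193.

193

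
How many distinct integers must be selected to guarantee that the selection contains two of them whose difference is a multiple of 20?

21

Integers whose pairwise differences are multiples of 20 are exactly those sharing a remainder mod 20. The 20 residue classes mod 20 are the pigeonholes.
With 20 integers one could put 1 in each residue class and have no class reach 2.
The 21st integer pushes some class to 2, so 20·1 + 1 = 21.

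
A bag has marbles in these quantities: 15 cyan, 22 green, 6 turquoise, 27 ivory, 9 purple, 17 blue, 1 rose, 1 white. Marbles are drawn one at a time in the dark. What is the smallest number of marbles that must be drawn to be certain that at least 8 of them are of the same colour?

44

Put each drawn marble into a box by colour. The largest draw with every box below 8 takes min(count, 7) from each colour; colours with fewer than 7 contribute all they have.
Σ min(cᵢ, 7) = 7 + 7 + 6 + 7 + 7 + 7 + 1 + 1 = 43.
Draw number 43 + 1 = 44 must push one box to 8.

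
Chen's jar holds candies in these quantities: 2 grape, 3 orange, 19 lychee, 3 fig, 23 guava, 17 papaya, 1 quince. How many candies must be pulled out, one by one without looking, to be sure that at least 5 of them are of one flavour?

22

Put each drawn candy into a box by flavour. The largest draw with every box below 5 takes min(count, 4) from each flavour; flavours with fewer than 4 contribute all they have.
Σ min(cᵢ, 4) = 2 + 3 + 4 + 3 + 4 + 4 + 1 = 21.
Draw number 21 + 1 = 22 must push one box to 5.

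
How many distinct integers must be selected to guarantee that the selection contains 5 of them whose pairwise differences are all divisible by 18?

73

Integers whose pairwise differences are multiples of 18 are exactly those sharing a remainder mod 18. By the pigeonhole principle, the 18 residue classes mod 18 are the pigeonholes.
With 72 integers one could put 4 in each residue class and have no class reach 5.
The 73rd integer pushes some class to 5, so 18·4 + 1 = 73.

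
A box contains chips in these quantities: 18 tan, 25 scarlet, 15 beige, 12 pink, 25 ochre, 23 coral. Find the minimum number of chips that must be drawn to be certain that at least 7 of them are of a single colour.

An adversary could hand out at most 6 chips per colour: 6 + 6 + 6 + 6 + 6 + 6 = 36 chips and still no colour has 7.
One more chip lands in a colour already at 6, so 37 draws are enough and 36 are not.

37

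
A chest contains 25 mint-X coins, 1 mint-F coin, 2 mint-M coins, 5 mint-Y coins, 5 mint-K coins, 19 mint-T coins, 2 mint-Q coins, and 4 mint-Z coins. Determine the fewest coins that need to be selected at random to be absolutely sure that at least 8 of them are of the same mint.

The 8 mints are the holes; the coins drawn are the pigeons.
To avoid 8 of any one mint, the worst case takes at most 7 of each mint, or every coin of a mint that has fewer than 7.
That gives 7 + 1 + 2 + 5 + 5 + 7 + 2 + 4 = 33 coins with no mint reaching 8.
The next coin forces some mint to 8, so 33 + 1 = 34.

34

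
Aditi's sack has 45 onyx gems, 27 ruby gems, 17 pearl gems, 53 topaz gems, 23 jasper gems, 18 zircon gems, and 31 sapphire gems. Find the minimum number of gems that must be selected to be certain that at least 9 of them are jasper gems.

In the worst case for collecting jasper gems, every non-jasper gem comes out first.
There are 45 + 27 + 17 + 53 + 18 + 31 = 191 non-jasper gems altogether.
After those, each further gem must be jasper, so 191 + 9 = 200 draws guarantee 9 jasper gems.

200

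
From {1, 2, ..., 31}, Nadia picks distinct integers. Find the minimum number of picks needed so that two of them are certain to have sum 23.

Group the elements by complementary pair {x, 23−x}: {1,22}, {2,21}, {3,20}, …, giving 11 two-element pairs and 9 integers whose partner 23−x falls outside [1,31].
Treating each of those 20 groups as a pigeonhole, one can pick one integer per group — 20 integers — with no two summing to 23.
The 21st integer lands in an occupied pair, forcing a sum of 23.

21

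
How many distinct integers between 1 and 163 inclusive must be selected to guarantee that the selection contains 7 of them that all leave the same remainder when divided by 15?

Pigeonhole: the 15 residue classes mod 15 are the pigeonholes.
With 90 integers one could put 6 in each residue class and have no class reach 7.
The 91st integer pushes some class to 7, so 15·6 + 1 = 91.

91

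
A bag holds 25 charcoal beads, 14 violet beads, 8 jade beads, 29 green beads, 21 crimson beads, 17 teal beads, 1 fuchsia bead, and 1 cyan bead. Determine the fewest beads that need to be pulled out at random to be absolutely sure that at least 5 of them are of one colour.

27

By pigeonhole, put each drawn bead into a box by colour. The largest draw with every box below 5 takes min(count, 4) from each colour; colours with fewer than 4 contribute all they have.
Σ min(cᵢ, 4) = 4 + 4 + 4 + 4 + 4 + 4 + 1 + 1 = 26.
Draw number 26 + 1 = 27 must push one box to 5.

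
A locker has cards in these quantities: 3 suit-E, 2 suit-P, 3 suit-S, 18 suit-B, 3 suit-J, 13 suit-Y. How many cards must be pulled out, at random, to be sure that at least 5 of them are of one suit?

20

Put each drawn card into a box by suit. The largest draw with every box below 5 takes min(count, 4) from each suit; suits with fewer than 4 contribute all they have.
Σ min(cᵢ, 4) = 3 + 2 + 3 + 4 + 3 + 4 = 19.
Draw number 19 + 1 = 20 must push one box to 5.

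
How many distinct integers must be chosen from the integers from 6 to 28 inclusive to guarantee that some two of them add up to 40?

Group the elements by complementary pair {x, 40−x}: {12,28}, {13,27}, {14,26}, …, giving 8 two-element pairs, the single value 20 (it cannot pair with itself since the integers are distinct), and 6 integers whose partner 40−x falls outside [6,28].
Treating each of those 15 groups as a pigeonhole, one can pick one integer per group — 15 integers — with no two summing to 40.
The 16th integer lands in an occupied pair, forcing a sum of 40.

16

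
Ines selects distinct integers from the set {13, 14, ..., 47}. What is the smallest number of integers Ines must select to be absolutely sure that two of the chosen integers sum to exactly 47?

25

Two chosen integers sum to 47 exactly when both halves of some pair {x, 47−x} with 13 ≤ x ≤ 47−x ≤ 34 are chosen — 11 such pairs.
The remaining 13 elements (those with no distinct partner in range) can never complete a 47-sum, so the worst case takes all of them and one from each pair: 13 + 11 = 24.
The 25th integer has to be the second member of some pair, so 24 + 1 = 25.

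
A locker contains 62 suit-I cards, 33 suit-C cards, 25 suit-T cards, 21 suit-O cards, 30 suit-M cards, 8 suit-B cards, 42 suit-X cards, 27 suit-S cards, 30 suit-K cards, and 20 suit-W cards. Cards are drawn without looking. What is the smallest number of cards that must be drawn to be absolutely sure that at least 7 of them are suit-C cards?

In the worst case for collecting suit-C cards, every non-suit-C card comes out first.
There are 62 + 25 + 21 + 30 + 8 + 42 + 27 + 30 + 20 = 265 non-suit-C cards altogether.
After those, each further card must be suit-C, so 265 + 7 = 272 draws guarantee 7 suit-C cards.

272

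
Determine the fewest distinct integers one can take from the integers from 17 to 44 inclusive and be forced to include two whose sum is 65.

A set avoiding the sum 65 can contain at most one of each pair {x, 65−x}, plus the 4 elements whose complement lies outside the range.
The integers 17, …, 32 (16 of them) are such a set: any two sum to at least 17+18 = 35 and at most 31+32 = 63 < 65.
Any 17th integer completes one of the 12 pairs, so 17 choices force a sum of 65.

17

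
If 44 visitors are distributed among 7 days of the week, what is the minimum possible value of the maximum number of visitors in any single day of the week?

7

The 7 days of the week are the holes and the 44 visitors are the pigeons.
If every day of the week held at most 6 visitors, the total would be at most 7 × 6 = 42, which is less than 44.
So some day of the week holds at least ⌈44/7⌉ = 7 visitors.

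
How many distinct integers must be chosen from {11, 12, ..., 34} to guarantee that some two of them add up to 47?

14

A set avoiding the sum 47 can contain at most one of each pair {x, 47−x}, plus the 2 elements whose complement lies outside the range.
The integers 11, …, 23 (13 of them) are such a set: any two sum to at least 11+12 = 23 and at most 22+23 = 45 < 47.
Any 14th integer completes one of the 11 pairs, so 14 choices force a sum of 47.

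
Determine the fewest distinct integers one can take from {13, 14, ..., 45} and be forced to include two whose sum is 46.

24

A set avoiding the sum 46 can contain at most one of each pair {x, 46−x}, plus the 13 elements whose complement lies outside the range or equal to its own complement.
The integers 23, …, 45 (23 of them) are such a set: any two sum to at least 23+24 = 47 > 46.
Any 24th integer completes one of the 10 pairs, so 24 choices force a sum of 46.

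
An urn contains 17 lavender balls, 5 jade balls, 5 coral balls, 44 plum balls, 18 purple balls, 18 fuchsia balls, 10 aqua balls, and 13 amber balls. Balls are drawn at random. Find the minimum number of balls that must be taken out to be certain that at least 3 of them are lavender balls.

In the worst case for collecting lavender balls, every non-lavender ball comes out first.
There are 5 + 5 + 44 + 18 + 18 + 10 + 13 = 113 non-lavender balls altogether.
After those, each further ball must be lavender, so 113 + 3 = 116 draws guarantee 3 lavender balls.

116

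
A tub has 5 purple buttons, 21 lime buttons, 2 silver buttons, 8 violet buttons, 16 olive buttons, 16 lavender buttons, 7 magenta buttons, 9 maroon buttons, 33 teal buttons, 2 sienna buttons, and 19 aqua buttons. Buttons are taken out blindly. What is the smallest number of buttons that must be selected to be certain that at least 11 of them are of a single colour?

By pigeonhole, put each drawn button into a box by colour. The largest draw with every box below 11 takes min(count, 10) from each colour; colours with fewer than 10 contribute all they have.
Σ min(cᵢ, 10) = 5 + 10 + 2 + 8 + 10 + 10 + 7 + 9 + 10 + 2 + 10 = 83.
Draw number 83 + 1 = 84 must push one box to 11.

84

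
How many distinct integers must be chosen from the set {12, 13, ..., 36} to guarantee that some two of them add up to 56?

18

A set avoiding the sum 56 can contain at most one of each pair {x, 56−x}, plus the 9 elements whose complement lies outside the range or equal to its own complement.
The integers 12, …, 28 (17 of them) are such a set: any two sum to at least 12+13 = 25 and at most 27+28 = 55 < 56.
Any 18th integer completes one of the 8 pairs, so 18 choices force a sum of 56.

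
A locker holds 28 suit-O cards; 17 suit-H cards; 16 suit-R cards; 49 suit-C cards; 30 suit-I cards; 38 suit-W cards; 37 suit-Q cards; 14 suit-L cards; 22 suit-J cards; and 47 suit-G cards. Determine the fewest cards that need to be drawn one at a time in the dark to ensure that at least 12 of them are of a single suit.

111

By the pigeonhole principle, put each drawn card into a box by suit. The largest draw with every box below 12 takes min(count, 11) from each suit.
Σ min(cᵢ, 11) = 11 + 11 + 11 + 11 + 11 + 11 + 11 + 11 + 11 + 11 = 110.
Draw number 110 + 1 = 111 must push one box to 12.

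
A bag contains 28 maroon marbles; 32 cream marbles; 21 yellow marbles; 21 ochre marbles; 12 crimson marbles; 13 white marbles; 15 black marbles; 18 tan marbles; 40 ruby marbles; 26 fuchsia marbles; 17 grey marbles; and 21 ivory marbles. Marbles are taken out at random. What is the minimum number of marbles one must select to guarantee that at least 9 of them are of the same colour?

97

Put each drawn marble into a box by colour. The largest draw with every box below 9 takes min(count, 8) from each colour.
Σ min(cᵢ, 8) = 8 + 8 + 8 + 8 + 8 + 8 + 8 + 8 + 8 + 8 + 8 + 8 = 96.
Draw number 96 + 1 = 97 must push one box to 9.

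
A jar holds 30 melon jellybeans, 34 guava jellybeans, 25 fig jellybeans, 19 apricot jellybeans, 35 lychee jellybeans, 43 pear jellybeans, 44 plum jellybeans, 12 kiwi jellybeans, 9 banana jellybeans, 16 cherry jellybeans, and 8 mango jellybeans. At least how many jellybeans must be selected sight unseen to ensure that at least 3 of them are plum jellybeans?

234

In the worst case for collecting plum jellybeans, every non-plum jellybean comes out first.
There are 30 + 34 + 25 + 19 + 35 + 43 + 12 + 9 + 16 + 8 = 231 non-plum jellybeans altogether.
After those, each further jellybean must be plum, so 231 + 3 = 234 draws guarantee 3 plum jellybeans.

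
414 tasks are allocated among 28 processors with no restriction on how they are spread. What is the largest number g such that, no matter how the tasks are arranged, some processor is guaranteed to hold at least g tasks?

The 28 processors are the holes and the 414 tasks are the pigeons.
If every processor held at most 14 tasks, the total would be at most 28 × 14 = 392, which is less than 414.
So some processor holds at least ⌈414/28⌉ = 15 tasks.

15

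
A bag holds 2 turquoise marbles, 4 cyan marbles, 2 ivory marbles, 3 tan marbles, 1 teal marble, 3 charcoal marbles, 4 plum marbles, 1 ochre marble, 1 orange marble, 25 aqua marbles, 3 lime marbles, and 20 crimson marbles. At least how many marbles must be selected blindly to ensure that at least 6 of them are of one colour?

35

By pigeonhole, put each drawn marble into a box by colour. The largest draw with every box below 6 takes min(count, 5) from each colour; colours with fewer than 5 contribute all they have.
Σ min(cᵢ, 5) = 2 + 4 + 2 + 3 + 1 + 3 + 4 + 1 + 1 + 5 + 3 + 5 = 34.
Draw number 34 + 1 = 35 must push one box to 6.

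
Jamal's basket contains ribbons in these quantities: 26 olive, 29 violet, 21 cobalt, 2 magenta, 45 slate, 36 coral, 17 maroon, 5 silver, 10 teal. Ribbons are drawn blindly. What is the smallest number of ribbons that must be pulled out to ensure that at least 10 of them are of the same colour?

By the pigeonhole principle, put each drawn ribbon into a box by colour. The largest draw with every box below 10 takes min(count, 9) from each colour; colours with fewer than 9 contribute all they have.
Σ min(cᵢ, 9) = 9 + 9 + 9 + 2 + 9 + 9 + 9 + 5 + 9 = 70.
Draw number 70 + 1 = 71 must push one box to 10.

71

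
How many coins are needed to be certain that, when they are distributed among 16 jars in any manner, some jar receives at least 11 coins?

With 160 coins one could put exactly 10 in each of the 16 jars, and no jar would reach 11.
One more coin must land in a jar that already has 10, giving it 11.
So 16 × 10 + 1 = 161 coins are required.

161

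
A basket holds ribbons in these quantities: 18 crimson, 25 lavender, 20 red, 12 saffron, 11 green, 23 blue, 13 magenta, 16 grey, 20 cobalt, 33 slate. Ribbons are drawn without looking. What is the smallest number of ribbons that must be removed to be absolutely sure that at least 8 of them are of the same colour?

An adversary could hand out at most 7 ribbons per colour: 7 + 7 + 7 + 7 + 7 + 7 + 7 + 7 + 7 + 7 = 70 ribbons and still no colour has 8.
Pigeonhole: one more ribbon lands in a colour already at 7, so 71 draws are enough and 70 are not.

71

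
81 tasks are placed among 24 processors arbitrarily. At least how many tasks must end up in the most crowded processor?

The 24 processors are the holes and the 81 tasks are the pigeons.
If every processor held at most 3 tasks, the total would be at most 24 × 3 = 72, which is less than 81.
So some processor holds at least ⌈81/24⌉ = 4 tasks.

4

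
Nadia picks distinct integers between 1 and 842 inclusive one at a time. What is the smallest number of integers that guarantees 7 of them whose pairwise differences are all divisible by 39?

Integers whose pairwise differences are multiples of 39 are exactly those sharing a remainder mod 39. Pigeonhole: the 39 residue classes mod 39 are the pigeonholes.
With 234 integers one could put 6 in each residue class and have no class reach 7.
The 235th integer pushes some class to 7, so 39·6 + 1 = 235.

235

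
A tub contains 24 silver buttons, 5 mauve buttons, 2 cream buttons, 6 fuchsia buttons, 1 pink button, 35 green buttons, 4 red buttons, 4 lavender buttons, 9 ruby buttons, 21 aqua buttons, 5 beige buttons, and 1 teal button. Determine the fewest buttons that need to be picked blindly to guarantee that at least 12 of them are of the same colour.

An adversary could hand out at most 11 buttons per colour (9 colours run out sooner): 11 + 5 + 2 + 6 + 1 + 11 + 4 + 4 + 9 + 11 + 5 + 1 = 70 buttons and still no colour has 12.
One more button lands in a colour already at 11, so 71 draws are enough and 70 are not.

71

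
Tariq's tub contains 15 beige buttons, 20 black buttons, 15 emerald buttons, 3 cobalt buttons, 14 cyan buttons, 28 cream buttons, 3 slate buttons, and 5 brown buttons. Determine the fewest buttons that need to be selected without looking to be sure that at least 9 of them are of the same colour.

52

An adversary could hand out at most 8 buttons per colour (cobalt, slate, brown run out sooner): 8 + 8 + 8 + 3 + 8 + 8 + 3 + 5 = 51 buttons and still no colour has 9.
By the pigeonhole principle, one more button lands in a colour already at 8, so 52 draws are enough and 51 are not.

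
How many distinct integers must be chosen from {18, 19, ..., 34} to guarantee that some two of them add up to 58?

Group the elements by complementary pair {x, 58−x}: {24,34}, {25,33}, {26,32}, …, giving 5 two-element pairs, the single value 29 (it cannot pair with itself since the integers are distinct), and 6 integers whose partner 58−x falls outside [18,34].
By the pigeonhole principle, treating each of those 12 groups as a pigeonhole, one can pick one integer per group — 12 integers — with no two summing to 58.
The 13th integer lands in an occupied pair, forcing a sum of 58.

13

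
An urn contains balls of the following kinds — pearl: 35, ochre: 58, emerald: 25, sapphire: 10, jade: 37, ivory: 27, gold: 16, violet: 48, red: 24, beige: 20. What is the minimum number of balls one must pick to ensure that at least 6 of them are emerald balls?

In the worst case for collecting emerald balls, every non-emerald ball comes out first.
There are 35 + 58 + 10 + 37 + 27 + 16 + 48 + 24 + 20 = 275 non-emerald balls altogether.
After those, each further ball must be emerald, so 275 + 6 = 281 draws guarantee 6 emerald balls.

281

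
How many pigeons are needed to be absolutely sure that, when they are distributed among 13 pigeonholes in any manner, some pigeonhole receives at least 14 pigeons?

With 169 pigeons one could put exactly 13 in each of the 13 pigeonholes, and no pigeonhole would reach 14.
One more pigeon must land in a pigeonhole that already has 13, giving it 14.
So 13 × 13 + 1 = 170 pigeons are required.

170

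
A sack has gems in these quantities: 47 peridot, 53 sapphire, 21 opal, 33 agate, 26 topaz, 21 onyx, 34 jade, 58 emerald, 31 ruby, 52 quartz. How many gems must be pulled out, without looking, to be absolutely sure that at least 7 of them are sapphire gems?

330

In the worst case for collecting sapphire gems, every non-sapphire gem comes out first.
There are 47 + 21 + 33 + 26 + 21 + 34 + 58 + 31 + 52 = 323 non-sapphire gems altogether.
After those, each further gem must be sapphire, so 323 + 7 = 330 draws guarantee 7 sapphire gems.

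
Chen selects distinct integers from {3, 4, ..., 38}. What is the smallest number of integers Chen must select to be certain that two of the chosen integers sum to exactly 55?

Group the elements by complementary pair {x, 55−x}: {17,38}, {18,37}, {19,36}, …, giving 11 two-element pairs and 14 integers whose partner 55−x falls outside [3,38].
Treating each of those 25 groups as a pigeonhole, one can pick one integer per group — 25 integers — with no two summing to 55.
The 26th integer lands in an occupied pair, forcing a sum of 55.

26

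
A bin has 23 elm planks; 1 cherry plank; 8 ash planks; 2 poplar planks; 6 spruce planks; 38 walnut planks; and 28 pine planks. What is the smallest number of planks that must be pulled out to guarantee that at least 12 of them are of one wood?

The 7 woods are the holes; the planks drawn are the pigeons.
To avoid 12 of any one wood, the worst case takes at most 11 of each wood, or every plank of a wood that has fewer than 11.
That gives 11 + 1 + 8 + 2 + 6 + 11 + 11 = 50 planks with no wood reaching 12.
The next plank forces some wood to 12, so 50 + 1 = 51.

51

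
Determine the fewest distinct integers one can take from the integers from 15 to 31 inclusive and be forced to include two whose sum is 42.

12

A set avoiding the sum 42 can contain at most one of each pair {x, 42−x}, plus the 5 elements whose complement lies outside the range or equal to its own complement.
The integers 21, …, 31 (11 of them) are such a set: any two sum to at least 21+22 = 43 > 42.
By the pigeonhole principle, any 12th integer completes one of the 6 pairs, so 12 choices force a sum of 42.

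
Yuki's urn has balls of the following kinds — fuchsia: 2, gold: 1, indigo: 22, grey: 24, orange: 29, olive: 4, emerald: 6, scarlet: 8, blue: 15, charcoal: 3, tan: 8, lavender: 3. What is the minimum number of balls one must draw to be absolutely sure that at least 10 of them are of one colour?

Pigeonhole: the 12 colours are the holes; the balls drawn are the pigeons.
To avoid 10 of any one colour, the worst case takes at most 9 of each colour, or every ball of a colour that has fewer than 9.
That gives 2 + 1 + 9 + 9 + 9 + 4 + 6 + 8 + 9 + 3 + 8 + 3 = 71 balls with no colour reaching 10.
The next ball forces some colour to 10, so 71 + 1 = 72.

72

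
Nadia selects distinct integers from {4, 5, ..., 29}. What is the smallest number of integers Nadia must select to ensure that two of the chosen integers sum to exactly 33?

Two chosen integers sum to 33 exactly when both halves of some pair {x, 33−x} with 4 ≤ x ≤ 33−x ≤ 29 are chosen — 13 such pairs.
Every element belongs to one of those pairs, so the worst case picks one from each: 13 integers.
Pigeonhole: the 14th integer has to be the second member of some pair, so 13 + 1 = 14.

14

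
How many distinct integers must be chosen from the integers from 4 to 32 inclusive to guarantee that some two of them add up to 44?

Two chosen integers sum to 44 exactly when both halves of some pair {x, 44−x} with 12 ≤ x ≤ 44−x ≤ 32 are chosen — 10 such pairs.
The remaining 9 elements (those with no distinct partner in range) can never complete a 44-sum, so the worst case takes all of them and one from each pair: 9 + 10 = 19.
Pigeonhole: the 20th integer has to be the second member of some pair, so 19 + 1 = 20.

20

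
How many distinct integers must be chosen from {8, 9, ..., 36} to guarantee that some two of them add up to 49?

Group the elements by complementary pair {x, 49−x}: {13,36}, {14,35}, {15,34}, …, giving 12 two-element pairs and 5 integers whose partner 49−x falls outside [8,36].
Treating each of those 17 groups as a pigeonhole, one can pick one integer per group — 17 integers — with no two summing to 49.
The 18th integer lands in an occupied pair, forcing a sum of 49.

18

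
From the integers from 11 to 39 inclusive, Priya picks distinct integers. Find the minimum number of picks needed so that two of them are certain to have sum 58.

Group the elements by complementary pair {x, 58−x}: {19,39}, {20,38}, {21,37}, …, giving 10 two-element pairs, the single value 29 (it cannot pair with itself since the integers are distinct), and 8 integers whose partner 58−x falls outside [11,39].
Treating each of those 19 groups as a pigeonhole, one can pick one integer per group — 19 integers — with no two summing to 58.
The 20th integer lands in an occupied pair, forcing a sum of 58.

20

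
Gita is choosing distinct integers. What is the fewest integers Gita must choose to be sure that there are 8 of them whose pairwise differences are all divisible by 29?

Integers whose pairwise differences are multiples of 29 are exactly those sharing a remainder mod 29. By the pigeonhole principle, the 29 residue classes mod 29 are the pigeonholes.
With 203 integers one could put 7 in each residue class and have no class reach 8.
The 204th integer pushes some class to 8, so 29·7 + 1 = 204.

204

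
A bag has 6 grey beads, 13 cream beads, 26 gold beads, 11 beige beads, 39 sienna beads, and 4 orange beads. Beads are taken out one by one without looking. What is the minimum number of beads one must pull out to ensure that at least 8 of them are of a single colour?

By pigeonhole, the 6 colours are the holes; the beads drawn are the pigeons.
To avoid 8 of any one colour, the worst case takes at most 7 of each colour, or every bead of a colour that has fewer than 7.
That gives 6 + 7 + 7 + 7 + 7 + 4 = 38 beads with no colour reaching 8.
The next bead forces some colour to 8, so 38 + 1 = 39.

39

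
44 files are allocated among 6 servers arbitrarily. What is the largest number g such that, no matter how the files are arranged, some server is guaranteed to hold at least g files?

8

The 6 servers are the holes and the 44 files are the pigeons.
If every server held at most 7 files, the total would be at most 6 × 7 = 42, which is less than 44.
So some server holds at least ⌈44/6⌉ = 8 files.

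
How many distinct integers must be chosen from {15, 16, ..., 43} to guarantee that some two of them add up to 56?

A set avoiding the sum 56 can contain at most one of each pair {x, 56−x}, plus the 3 elements whose complement lies outside the range or equal to its own complement.
The integers 28, …, 43 (16 of them) are such a set: any two sum to at least 28+29 = 57 > 56.
Pigeonhole: any 17th integer completes one of the 13 pairs, so 17 choices force a sum of 56.

17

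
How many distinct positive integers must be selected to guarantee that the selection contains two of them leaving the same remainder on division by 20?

21

The 20 residue classes mod 20 are the pigeonholes.
With 20 integers one could put 1 in each residue class and have no class reach 2.
The 21st integer pushes some class to 2, so 20·1 + 1 = 21.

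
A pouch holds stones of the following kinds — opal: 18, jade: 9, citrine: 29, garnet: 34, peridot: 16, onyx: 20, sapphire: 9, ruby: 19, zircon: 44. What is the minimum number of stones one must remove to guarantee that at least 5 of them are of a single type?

37

Put each drawn stone into a box by type. The largest draw with every box below 5 takes min(count, 4) from each type.
Σ min(cᵢ, 4) = 4 + 4 + 4 + 4 + 4 + 4 + 4 + 4 + 4 = 36.
Draw number 36 + 1 = 37 must push one box to 5.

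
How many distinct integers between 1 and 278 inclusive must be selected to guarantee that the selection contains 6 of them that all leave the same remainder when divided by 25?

The 25 residue classes mod 25 are the pigeonholes.
With 125 integers one could put 5 in each residue class and have no class reach 6.
The 126th integer pushes some class to 6, so 25·5 + 1 = 126.

126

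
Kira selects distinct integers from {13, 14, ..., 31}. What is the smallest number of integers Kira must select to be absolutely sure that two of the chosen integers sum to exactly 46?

12

A set avoiding the sum 46 can contain at most one of each pair {x, 46−x}, plus the 3 elements whose complement lies outside the range or equal to its own complement.
The integers 13, …, 23 (11 of them) are such a set: any two sum to at least 13+14 = 27 and at most 22+23 = 45 < 46.
Any 12th integer completes one of the 8 pairs, so 12 choices force a sum of 46.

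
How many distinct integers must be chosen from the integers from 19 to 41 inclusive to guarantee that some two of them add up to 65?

15

Group the elements by complementary pair {x, 65−x}: {24,41}, {25,40}, {26,39}, …, giving 9 two-element pairs and 5 integers whose partner 65−x falls outside [19,41].
Treating each of those 14 groups as a pigeonhole, one can pick one integer per group — 14 integers — with no two summing to 65.
The 15th integer lands in an occupied pair, forcing a sum of 65.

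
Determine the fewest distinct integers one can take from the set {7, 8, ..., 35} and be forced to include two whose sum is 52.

21

Two chosen integers sum to 52 exactly when both halves of some pair {x, 52−x} with 17 ≤ x ≤ 52−x ≤ 35 are chosen — 9 such pairs.
The remaining 11 elements (those with no distinct partner in range) can never complete a 52-sum, so the worst case takes all of them and one from each pair: 11 + 9 = 20.
By the pigeonhole principle, the 21st integer has to be the second member of some pair, so 20 + 1 = 21.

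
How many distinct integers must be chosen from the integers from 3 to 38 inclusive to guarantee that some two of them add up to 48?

Two chosen integers sum to 48 exactly when both halves of some pair {x, 48−x} with 10 ≤ x ≤ 48−x ≤ 38 are chosen — 14 such pairs.
The remaining 8 elements (those with no distinct partner in range) can never complete a 48-sum, so the worst case takes all of them and one from each pair: 8 + 14 = 22.
By the pigeonhole principle, the 23rd integer has to be the second member of some pair, so 22 + 1 = 23.

23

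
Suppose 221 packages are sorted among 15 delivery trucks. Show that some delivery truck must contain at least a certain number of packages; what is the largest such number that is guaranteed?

The 15 delivery trucks are the holes and the 221 packages are the pigeons.
If every delivery truck held at most 14 packages, the total would be at most 15 × 14 = 210, which is less than 221.
So some delivery truck holds at least ⌈221/15⌉ = 15 packages.

15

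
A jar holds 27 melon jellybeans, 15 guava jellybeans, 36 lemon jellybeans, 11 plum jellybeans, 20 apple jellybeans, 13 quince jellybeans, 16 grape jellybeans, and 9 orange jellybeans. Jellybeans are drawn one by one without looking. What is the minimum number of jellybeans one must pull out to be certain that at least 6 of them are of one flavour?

41

By pigeonhole, the 8 flavours are the holes; the jellybeans drawn are the pigeons.
To avoid 6 of any one flavour, the worst case takes at most 5 of each flavour.
That gives 5 + 5 + 5 + 5 + 5 + 5 + 5 + 5 = 40 jellybeans with no flavour reaching 6.
The next jellybean forces some flavour to 6, so 40 + 1 = 41.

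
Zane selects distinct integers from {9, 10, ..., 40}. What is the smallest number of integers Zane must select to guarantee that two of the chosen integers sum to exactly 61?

23

Two chosen integers sum to 61 exactly when both halves of some pair {x, 61−x} with 21 ≤ x ≤ 61−x ≤ 40 are chosen — 10 such pairs.
The remaining 12 elements (those with no distinct partner in range) can never complete a 61-sum, so the worst case takes all of them and one from each pair: 12 + 10 = 22.
By the pigeonhole principle, the 23rd integer has to be the second member of some pair, so 22 + 1 = 23.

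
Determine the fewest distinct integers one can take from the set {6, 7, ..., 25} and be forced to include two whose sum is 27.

A set avoiding the sum 27 can contain at most one of each pair {x, 27−x}, plus the 4 elements whose complement lies outside the range.
The integers 14, …, 25 (12 of them) are such a set: any two sum to at least 14+15 = 29 > 27.
Any 13th integer completes one of the 8 pairs, so 13 choices force a sum of 27.

13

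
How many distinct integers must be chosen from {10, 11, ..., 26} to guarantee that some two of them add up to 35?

Two chosen integers sum to 35 exactly when both halves of some pair {x, 35−x} with 10 ≤ x ≤ 35−x ≤ 25 are chosen — 8 such pairs.
The remaining 1 element (those with no distinct partner in range) can never complete a 35-sum, so the worst case takes all of them and one from each pair: 1 + 8 = 9.
By pigeonhole, the 10th integer has to be the second member of some pair, so 9 + 1 = 10.

10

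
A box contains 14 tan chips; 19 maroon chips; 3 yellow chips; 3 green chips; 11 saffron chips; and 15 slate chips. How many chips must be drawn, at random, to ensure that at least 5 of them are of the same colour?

By the pigeonhole principle, the 6 colours are the holes; the chips drawn are the pigeons.
To avoid 5 of any one colour, the worst case takes at most 4 of each colour, or every chip of a colour that has fewer than 4.
That gives 4 + 4 + 3 + 3 + 4 + 4 = 22 chips with no colour reaching 5.
The next chip forces some colour to 5, so 22 + 1 = 23.

23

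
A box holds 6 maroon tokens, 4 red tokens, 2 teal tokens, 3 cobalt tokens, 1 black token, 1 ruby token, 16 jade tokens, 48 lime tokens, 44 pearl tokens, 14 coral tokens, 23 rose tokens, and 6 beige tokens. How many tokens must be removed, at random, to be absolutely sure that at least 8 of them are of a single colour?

By the pigeonhole principle, put each drawn token into a box by colour. The largest draw with every box below 8 takes min(count, 7) from each colour; colours with fewer than 7 contribute all they have.
Σ min(cᵢ, 7) = 6 + 4 + 2 + 3 + 1 + 1 + 7 + 7 + 7 + 7 + 7 + 6 = 58.
Draw number 58 + 1 = 59 must push one box to 8.

59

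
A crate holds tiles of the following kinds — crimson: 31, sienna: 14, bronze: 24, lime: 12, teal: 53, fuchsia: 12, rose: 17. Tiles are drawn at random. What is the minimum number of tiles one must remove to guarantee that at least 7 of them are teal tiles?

117

In the worst case for collecting teal tiles, every non-teal tile comes out first.
There are 31 + 14 + 24 + 12 + 12 + 17 = 110 non-teal tiles altogether.
After those, each further tile must be teal, so 110 + 7 = 117 draws guarantee 7 teal tiles.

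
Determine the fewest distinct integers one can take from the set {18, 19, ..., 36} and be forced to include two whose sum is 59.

13

A set avoiding the sum 59 can contain at most one of each pair {x, 59−x}, plus the 5 elements whose complement lies outside the range.
The integers 18, …, 29 (12 of them) are such a set: any two sum to at least 18+19 = 37 and at most 28+29 = 57 < 59.
Any 13th integer completes one of the 7 pairs, so 13 choices force a sum of 59.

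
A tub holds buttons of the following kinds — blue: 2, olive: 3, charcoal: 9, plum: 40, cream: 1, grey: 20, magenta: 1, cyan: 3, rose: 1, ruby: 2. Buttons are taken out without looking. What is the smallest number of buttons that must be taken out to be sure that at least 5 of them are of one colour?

26

An adversary could hand out at most 4 buttons per colour (7 colours run out sooner): 2 + 3 + 4 + 4 + 1 + 4 + 1 + 3 + 1 + 2 = 25 buttons and still no colour has 5.
Pigeonhole: one more button lands in a colour already at 4, so 26 draws are enough and 25 are not.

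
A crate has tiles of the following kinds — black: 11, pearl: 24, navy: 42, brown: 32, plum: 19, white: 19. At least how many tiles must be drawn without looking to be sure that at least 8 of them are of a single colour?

Put each drawn tile into a box by colour. The largest draw with every box below 8 takes min(count, 7) from each colour.
Σ min(cᵢ, 7) = 7 + 7 + 7 + 7 + 7 + 7 = 42.
Draw number 42 + 1 = 43 must push one box to 8.

43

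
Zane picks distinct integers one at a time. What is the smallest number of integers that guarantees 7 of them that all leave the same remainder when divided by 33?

The 33 residue classes mod 33 are the pigeonholes.
With 198 integers one could put 6 in each residue class and have no class reach 7.
The 199th integer pushes some class to 7, so 33·6 + 1 = 199.

199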